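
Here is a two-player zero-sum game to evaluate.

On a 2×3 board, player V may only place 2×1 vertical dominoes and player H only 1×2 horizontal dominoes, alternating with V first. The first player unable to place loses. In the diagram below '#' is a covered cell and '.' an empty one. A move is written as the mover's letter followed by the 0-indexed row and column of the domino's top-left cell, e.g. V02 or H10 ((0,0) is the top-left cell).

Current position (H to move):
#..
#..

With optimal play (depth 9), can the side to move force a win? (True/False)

H winning at [#../#..]: True

[#../#..] H move#1: H01:+1/###/#..*, H11:+1/#../###
[###/#..] end (terminal -1, V#2); searched #../#.. to 9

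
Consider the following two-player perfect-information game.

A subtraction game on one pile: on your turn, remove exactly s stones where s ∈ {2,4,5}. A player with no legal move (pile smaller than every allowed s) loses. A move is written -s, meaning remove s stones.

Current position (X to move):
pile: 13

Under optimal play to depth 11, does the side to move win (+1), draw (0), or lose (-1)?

ply 1, X at 13 | -2=-1→11; -4=-1→9; -5=+1→8*
ply 2, O at 8 | -2=-1→6*; -4=-1→4; -5=-1→3
ply 3, X at 6 | -2=-1→4; -4=-1→2; -5=+1→1*
ply 4: 1 is terminal -1 (O); from 13 depth 11

value(13, X) = +1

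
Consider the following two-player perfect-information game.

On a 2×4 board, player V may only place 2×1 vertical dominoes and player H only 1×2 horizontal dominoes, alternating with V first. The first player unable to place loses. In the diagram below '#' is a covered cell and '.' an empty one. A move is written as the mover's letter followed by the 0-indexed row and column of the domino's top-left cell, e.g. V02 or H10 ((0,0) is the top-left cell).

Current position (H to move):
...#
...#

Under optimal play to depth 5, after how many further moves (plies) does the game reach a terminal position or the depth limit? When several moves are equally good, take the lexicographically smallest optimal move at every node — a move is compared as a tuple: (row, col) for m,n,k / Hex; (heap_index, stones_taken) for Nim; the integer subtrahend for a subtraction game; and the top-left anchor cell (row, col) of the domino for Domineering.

[...#/...#] H move#1: H00:+1/##.#/...#*, H01:+1/.###/...#, H10:+1/...#/##.#, H11:+1/...#/.###
[##.#/...#] V move#2: V02:-1/####/..##*
[####/..##] H move#3: H10:+1/####/####*
[####/####] end (terminal -1, V#4); searched ...#/...# to 5

PV length from [...#/...#]: 3 plies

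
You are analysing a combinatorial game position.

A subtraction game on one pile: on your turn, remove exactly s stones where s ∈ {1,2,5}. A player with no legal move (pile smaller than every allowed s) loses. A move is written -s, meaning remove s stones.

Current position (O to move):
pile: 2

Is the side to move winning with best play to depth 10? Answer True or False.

p1 O@[2]: -1[1]-1 -2[0]+1*
p2 X@[0] terminal -1; root [2] d10

O winning at [2]: True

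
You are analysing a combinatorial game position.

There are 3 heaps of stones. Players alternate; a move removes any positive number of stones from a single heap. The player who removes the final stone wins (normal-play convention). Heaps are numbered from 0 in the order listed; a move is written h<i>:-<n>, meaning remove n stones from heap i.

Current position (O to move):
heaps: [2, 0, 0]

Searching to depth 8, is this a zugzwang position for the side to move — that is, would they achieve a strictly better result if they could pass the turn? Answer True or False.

zugzwang((2,0,0), O) = False

ply 1, O at (2,0,0) | h0:-1=-1→(1,0,0); h0:-2=+1→(0,0,0)*
ply 2: (0,0,0) is terminal -1 (X); from (2,0,0) depth 8
pass branch (X moves first from the same position):
  | ply 1, X at (2,0,0) | h0:-1=-1→(1,0,0); h0:-2=+1→(0,0,0)*
  | ply 2: (0,0,0) is terminal -1 (O); from (2,0,0) depth 8
O moving scores +1; O passing scores -1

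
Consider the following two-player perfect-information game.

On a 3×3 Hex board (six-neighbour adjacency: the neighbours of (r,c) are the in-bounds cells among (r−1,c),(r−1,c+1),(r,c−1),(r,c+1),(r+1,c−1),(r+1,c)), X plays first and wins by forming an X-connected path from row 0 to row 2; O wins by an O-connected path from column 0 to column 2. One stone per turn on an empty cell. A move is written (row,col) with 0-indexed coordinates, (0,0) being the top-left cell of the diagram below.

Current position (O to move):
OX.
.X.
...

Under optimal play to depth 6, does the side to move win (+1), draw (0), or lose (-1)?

value(OX./.X./..., O) = -1

p1 O@[OX./.X./...]: (0,2)[OXO/.X./...]-1* (1,0)[OX./OX./...]-1 (1,2)[OX./.XO/...]-1 (2,0)[OX./.X./O..]-1 (2,1)[OX./.X./.O.]-1 (2,2)[OX./.X./..O]-1
p2 X@[OXO/.X./...]: (1,0)[OXO/XX./...]+1* (1,2)[OXO/.XX/...]+1 (2,0)[OXO/.X./X..]+1 (2,1)[OXO/.X./.X.]+1 (2,2)[OXO/.X./..X]+1
p3 O@[OXO/XX./...]: (1,2)[OXO/XXO/...]-1* (2,0)[OXO/XX./O..]-1 (2,1)[OXO/XX./.O.]-1 (2,2)[OXO/XX./..O]-1
p4 X@[OXO/XXO/...]: (2,0)[OXO/XXO/X..]+1* (2,1)[OXO/XXO/.X.]+1 (2,2)[OXO/XXO/..X]+1
p5 O@[OXO/XXO/X..] terminal -1; root [OX./.X./...] d6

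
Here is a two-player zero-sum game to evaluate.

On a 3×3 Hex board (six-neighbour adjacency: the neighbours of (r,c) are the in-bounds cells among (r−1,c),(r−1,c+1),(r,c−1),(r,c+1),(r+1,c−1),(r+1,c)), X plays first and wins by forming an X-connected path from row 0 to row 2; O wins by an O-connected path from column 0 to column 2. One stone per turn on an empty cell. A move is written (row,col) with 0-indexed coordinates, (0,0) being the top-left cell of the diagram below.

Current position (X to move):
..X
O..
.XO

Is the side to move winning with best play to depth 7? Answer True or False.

ply 1, X at ..X/O../.XO | (0,0)=+1→X.X/O../.XO*; (0,1)=+1→.XX/O../.XO; (1,1)=+1→..X/OX./.XO; (1,2)=+1→..X/O.X/.XO; (2,0)=+1→..X/O../XXO
ply 2, O at X.X/O../.XO | (0,1)=-1→XOX/O../.XO*; (1,1)=-1→X.X/OO./.XO; (1,2)=-1→X.X/O.O/.XO; (2,0)=-1→X.X/O../OXO
ply 3, X at XOX/O../.XO | (1,1)=+1→XOX/OX./.XO*; (1,2)=+1→XOX/O.X/.XO; (2,0)=+1→XOX/O../XXO
ply 4: XOX/OX./.XO is terminal -1 (O); from ..X/O../.XO depth 7

X winning at [..X/O../.XO]: True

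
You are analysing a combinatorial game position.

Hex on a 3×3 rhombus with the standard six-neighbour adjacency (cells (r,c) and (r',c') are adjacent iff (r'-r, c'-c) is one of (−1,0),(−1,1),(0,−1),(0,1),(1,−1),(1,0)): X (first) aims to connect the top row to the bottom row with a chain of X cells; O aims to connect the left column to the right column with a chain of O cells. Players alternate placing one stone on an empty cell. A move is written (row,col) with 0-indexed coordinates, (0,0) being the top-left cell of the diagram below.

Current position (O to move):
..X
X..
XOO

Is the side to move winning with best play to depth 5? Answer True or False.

ply 1, O at ..X/X../XOO | (0,0)=-1→O.X/X../XOO*; (0,1)=-1→.OX/X../XOO; (1,1)=-1→..X/XO./XOO; (1,2)=-1→..X/X.O/XOO
ply 2, X at O.X/X../XOO | (0,1)=+1→OXX/X../XOO*; (1,1)=+1→O.X/XX./XOO; (1,2)=+1→O.X/X.X/XOO
ply 3: OXX/X../XOO is terminal -1 (O); from ..X/X../XOO depth 5

O winning at [..X/X../XOO]: False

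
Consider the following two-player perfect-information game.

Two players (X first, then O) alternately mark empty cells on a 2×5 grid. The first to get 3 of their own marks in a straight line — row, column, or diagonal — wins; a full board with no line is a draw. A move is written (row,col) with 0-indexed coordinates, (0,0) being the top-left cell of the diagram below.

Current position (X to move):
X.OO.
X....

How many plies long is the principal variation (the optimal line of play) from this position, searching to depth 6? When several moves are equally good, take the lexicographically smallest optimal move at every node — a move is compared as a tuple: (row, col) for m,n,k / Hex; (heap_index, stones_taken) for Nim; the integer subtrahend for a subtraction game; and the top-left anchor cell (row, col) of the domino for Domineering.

ply 1, X at X.OO./X.... | (0,1)=-1→XXOO./X....*; (0,4)=-1→X.OOX/X....; (1,1)=-1→X.OO./XX...; (1,2)=-1→X.OO./X.X..; (1,3)=-1→X.OO./X..X.; (1,4)=-1→X.OO./X...X
ply 2, O at XXOO./X.... | (0,4)=+1→XXOOO/X....*; (1,1)=+0→XXOO./XO...; (1,2)=+1→XXOO./X.O..; (1,3)=+1→XXOO./X..O.; (1,4)=+0→XXOO./X...O
ply 3: XXOOO/X.... is terminal -1 (X); from X.OO./X.... depth 6

PV length from [X.OO./X....]: 2 plies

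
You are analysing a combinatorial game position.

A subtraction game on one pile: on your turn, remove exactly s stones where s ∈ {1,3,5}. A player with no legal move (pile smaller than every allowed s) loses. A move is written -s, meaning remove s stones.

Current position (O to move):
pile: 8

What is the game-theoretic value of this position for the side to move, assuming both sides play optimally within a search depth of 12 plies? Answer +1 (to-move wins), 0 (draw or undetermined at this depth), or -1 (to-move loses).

ply 1, O at 8 | -1=-1→7*; -3=-1→5; -5=-1→3
ply 2, X at 7 | -1=+1→6*; -3=+1→4; -5=+1→2
ply 3, O at 6 | -1=-1→5*; -3=-1→3; -5=-1→1
ply 4, X at 5 | -1=+1→4*; -3=+1→2; -5=+1→0
ply 5, O at 4 | -1=-1→3*; -3=-1→1
ply 6, X at 3 | -1=+1→2*; -3=+1→0
ply 7, O at 2 | -1=-1→1*
ply 8, X at 1 | -1=+1→0*
ply 9: 0 is terminal -1 (O); from 8 depth 12

value(8, O) = -1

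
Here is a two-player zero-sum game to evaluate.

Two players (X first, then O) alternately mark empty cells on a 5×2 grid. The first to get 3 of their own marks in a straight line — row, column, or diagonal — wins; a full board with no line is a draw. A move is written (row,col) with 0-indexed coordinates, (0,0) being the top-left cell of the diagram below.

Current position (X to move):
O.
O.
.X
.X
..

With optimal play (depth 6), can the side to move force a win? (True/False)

[O./O./.X/.X/..] X move#1: (0,1):-1/OX/O./.X/.X/.., (1,1):+1/O./OX/.X/.X/..*, (2,0):+1/O./O./XX/.X/.., (3,0):-1/O./O./.X/XX/.., (4,0):-1/O./O./.X/.X/X., (4,1):+1/O./O./.X/.X/.X
[O./OX/.X/.X/..] end (terminal -1, O#2); searched O./O./.X/.X/.. to 6

X winning at [O./O./.X/.X/..]: True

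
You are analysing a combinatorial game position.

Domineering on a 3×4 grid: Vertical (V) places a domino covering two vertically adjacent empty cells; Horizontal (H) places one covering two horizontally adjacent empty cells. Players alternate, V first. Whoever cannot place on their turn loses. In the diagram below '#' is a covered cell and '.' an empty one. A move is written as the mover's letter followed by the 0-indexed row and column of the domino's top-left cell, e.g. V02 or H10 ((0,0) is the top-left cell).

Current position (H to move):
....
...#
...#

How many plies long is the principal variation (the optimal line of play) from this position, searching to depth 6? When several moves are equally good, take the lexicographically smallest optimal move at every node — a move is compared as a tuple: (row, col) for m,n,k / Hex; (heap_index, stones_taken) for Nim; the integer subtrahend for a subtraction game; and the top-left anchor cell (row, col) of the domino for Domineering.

PV length from [..../...#/...#]: 3 plies

p1 H@[..../...#/...#]: H00[##../...#/...#]-1 H01[.##./...#/...#]-1 H02[..##/...#/...#]-1 H10[..../##.#/...#]+1* H11[..../.###/...#]+1 H20[..../...#/##.#]-1 H21[..../...#/.###]-1
p2 V@[..../##.#/...#]: V02[..#./####/...#]-1* V12[..../####/..##]-1
p3 H@[..#./####/...#]: H00[###./####/...#]+1* H20[..#./####/##.#]+1 H21[..#./####/.###]+1
p4 V@[###./####/...#] terminal -1; root [..../...#/...#] d6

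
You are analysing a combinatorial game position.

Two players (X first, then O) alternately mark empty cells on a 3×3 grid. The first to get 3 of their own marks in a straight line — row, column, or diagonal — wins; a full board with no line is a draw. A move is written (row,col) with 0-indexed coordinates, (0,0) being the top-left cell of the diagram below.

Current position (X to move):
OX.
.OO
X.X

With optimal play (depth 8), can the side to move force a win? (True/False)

X winning at [OX./.OO/X.X]: True

ply 1, X at OX./.OO/X.X | (0,2)=-1→OXX/.OO/X.X; (1,0)=+0→OX./XOO/X.X; (2,1)=+1→OX./.OO/XXX*
ply 2: OX./.OO/XXX is terminal -1 (O); from OX./.OO/X.X depth 8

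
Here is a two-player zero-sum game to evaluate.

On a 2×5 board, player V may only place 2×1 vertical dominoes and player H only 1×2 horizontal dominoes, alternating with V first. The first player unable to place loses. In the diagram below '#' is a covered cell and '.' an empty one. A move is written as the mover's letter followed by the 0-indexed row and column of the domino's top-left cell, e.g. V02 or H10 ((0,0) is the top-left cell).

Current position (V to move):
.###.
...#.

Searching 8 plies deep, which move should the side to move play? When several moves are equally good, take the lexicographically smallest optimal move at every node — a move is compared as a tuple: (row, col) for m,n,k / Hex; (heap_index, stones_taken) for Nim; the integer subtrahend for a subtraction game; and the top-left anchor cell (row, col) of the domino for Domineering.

p1 V@[.###./...#.]: V00[####./#..#.]+1* V04[.####/...##]-1
p2 H@[####./#..#.]: H11[####./####.]-1*
p3 V@[####./####.]: V04[#####/#####]+1*
p4 H@[#####/#####] terminal -1; root [.###./...#.] d8

V's best at [.###./...#.]: V00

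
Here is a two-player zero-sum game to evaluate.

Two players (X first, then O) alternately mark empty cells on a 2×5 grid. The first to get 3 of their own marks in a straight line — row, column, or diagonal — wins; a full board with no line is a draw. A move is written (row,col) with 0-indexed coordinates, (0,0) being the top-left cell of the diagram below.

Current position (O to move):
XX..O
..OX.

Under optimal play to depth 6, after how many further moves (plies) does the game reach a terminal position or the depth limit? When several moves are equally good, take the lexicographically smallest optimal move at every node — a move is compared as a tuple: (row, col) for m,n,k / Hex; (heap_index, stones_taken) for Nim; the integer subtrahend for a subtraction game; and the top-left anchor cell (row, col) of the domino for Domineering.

p1 O@[XX..O/..OX.]: (0,2)[XXO.O/..OX.]+0* (0,3)[XX.OO/..OX.]-1 (1,0)[XX..O/O.OX.]-1 (1,1)[XX..O/.OOX.]-1 (1,4)[XX..O/..OXO]-1
p2 X@[XXO.O/..OX.]: (0,3)[XXOXO/..OX.]+0* (1,0)[XXO.O/X.OX.]-1 (1,1)[XXO.O/.XOX.]-1 (1,4)[XXO.O/..OXX]-1
p3 O@[XXOXO/..OX.]: (1,0)[XXOXO/O.OX.]+0* (1,1)[XXOXO/.OOX.]+0 (1,4)[XXOXO/..OXO]+0
p4 X@[XXOXO/O.OX.]: (1,1)[XXOXO/OXOX.]+0* (1,4)[XXOXO/O.OXX]-1
p5 O@[XXOXO/OXOX.]: (1,4)[XXOXO/OXOXO]+0*
p6 X@[XXOXO/OXOXO] terminal +0; root [XX..O/..OX.] d6

PV length from [XX..O/..OX.]: 5 plies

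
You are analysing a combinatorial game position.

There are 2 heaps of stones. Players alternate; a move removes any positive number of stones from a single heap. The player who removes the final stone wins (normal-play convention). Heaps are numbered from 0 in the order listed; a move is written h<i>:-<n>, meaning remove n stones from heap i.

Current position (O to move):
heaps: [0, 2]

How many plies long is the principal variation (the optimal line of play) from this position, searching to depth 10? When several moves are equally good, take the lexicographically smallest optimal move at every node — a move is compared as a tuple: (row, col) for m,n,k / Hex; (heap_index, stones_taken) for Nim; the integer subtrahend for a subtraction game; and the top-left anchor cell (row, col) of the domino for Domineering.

PV length from [(0,2)]: 1 ply

p1 O@[(0,2)]: h1:-1[(0,1)]-1 h1:-2[(0,0)]+1*
p2 X@[(0,0)] terminal -1; root [(0,2)] d10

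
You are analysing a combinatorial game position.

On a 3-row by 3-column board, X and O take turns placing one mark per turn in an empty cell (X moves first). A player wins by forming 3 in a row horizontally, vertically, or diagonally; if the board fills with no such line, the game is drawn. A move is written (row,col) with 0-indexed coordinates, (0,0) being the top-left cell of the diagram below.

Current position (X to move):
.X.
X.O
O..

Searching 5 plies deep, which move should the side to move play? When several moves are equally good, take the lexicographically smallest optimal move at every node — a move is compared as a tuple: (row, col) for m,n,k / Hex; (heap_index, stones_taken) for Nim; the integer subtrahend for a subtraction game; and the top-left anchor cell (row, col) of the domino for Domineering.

X's best at [.X./X.O/O..]: (0,2)

p1 X@[.X./X.O/O..]: (0,0)[XX./X.O/O..]-1 (0,2)[.XX/X.O/O..]+0* (1,1)[.X./XXO/O..]+0 (2,1)[.X./X.O/OX.]+0 (2,2)[.X./X.O/O.X]+0
p2 O@[.XX/X.O/O..]: (0,0)[OXX/X.O/O..]+0* (1,1)[.XX/XOO/O..]-1 (2,1)[.XX/X.O/OO.]-1 (2,2)[.XX/X.O/O.O]-1
p3 X@[OXX/X.O/O..]: (1,1)[OXX/XXO/O..]+0* (2,1)[OXX/X.O/OX.]+0 (2,2)[OXX/X.O/O.X]+0
p4 O@[OXX/XXO/O..]: (2,1)[OXX/XXO/OO.]+0* (2,2)[OXX/XXO/O.O]-1
p5 X@[OXX/XXO/OO.]: (2,2)[OXX/XXO/OOX]+0*
p6 O@[OXX/XXO/OOX] terminal +0; root [.X./X.O/O..] d5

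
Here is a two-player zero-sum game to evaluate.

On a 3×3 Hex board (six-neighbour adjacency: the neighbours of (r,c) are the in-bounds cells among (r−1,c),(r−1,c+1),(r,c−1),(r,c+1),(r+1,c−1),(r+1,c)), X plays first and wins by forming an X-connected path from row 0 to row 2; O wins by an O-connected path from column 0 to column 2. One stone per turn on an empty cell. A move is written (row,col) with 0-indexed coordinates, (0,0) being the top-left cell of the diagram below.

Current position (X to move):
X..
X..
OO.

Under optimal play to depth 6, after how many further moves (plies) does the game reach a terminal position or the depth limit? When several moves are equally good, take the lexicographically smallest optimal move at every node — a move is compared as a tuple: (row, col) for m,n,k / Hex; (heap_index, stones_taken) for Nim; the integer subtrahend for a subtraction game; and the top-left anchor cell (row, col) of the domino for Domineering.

[X../X../OO.] X move#1: (0,1):-1/XX./X../OO.*, (0,2):-1/X.X/X../OO., (1,1):-1/X../XX./OO., (1,2):-1/X../X.X/OO., (2,2):-1/X../X../OOX
[XX./X../OO.] O move#2: (0,2):+1/XXO/X../OO.*, (1,1):+1/XX./XO./OO., (1,2):+1/XX./X.O/OO., (2,2):+1/XX./X../OOO
[XXO/X../OO.] X move#3: (1,1):-1/XXO/XX./OO.*, (1,2):-1/XXO/X.X/OO., (2,2):-1/XXO/X../OOX
[XXO/XX./OO.] O move#4: (1,2):+1/XXO/XXO/OO.*, (2,2):+1/XXO/XX./OOO
[XXO/XXO/OO.] end (terminal -1, X#5); searched X../X../OO. to 6

PV length from [X../X../OO.]: 4 plies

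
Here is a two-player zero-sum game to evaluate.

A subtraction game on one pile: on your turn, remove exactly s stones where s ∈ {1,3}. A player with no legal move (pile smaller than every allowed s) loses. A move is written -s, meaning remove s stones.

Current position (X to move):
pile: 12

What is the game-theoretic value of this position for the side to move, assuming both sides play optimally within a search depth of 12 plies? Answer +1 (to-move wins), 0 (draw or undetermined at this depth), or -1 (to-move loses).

value(12, X) = -1

p1 X@[12]: -1[11]-1* -3[9]-1
p2 O@[11]: -1[10]+1* -3[8]+1
p3 X@[10]: -1[9]-1* -3[7]-1
p4 O@[9]: -1[8]+1* -3[6]+1
p5 X@[8]: -1[7]-1* -3[5]-1
p6 O@[7]: -1[6]+1* -3[4]+1
p7 X@[6]: -1[5]-1* -3[3]-1
p8 O@[5]: -1[4]+1* -3[2]+1
p9 X@[4]: -1[3]-1* -3[1]-1
p10 O@[3]: -1[2]+1* -3[0]+1
p11 X@[2]: -1[1]-1*
p12 O@[1]: -1[0]+1*
p13 X@[0] terminal -1; root [12] d12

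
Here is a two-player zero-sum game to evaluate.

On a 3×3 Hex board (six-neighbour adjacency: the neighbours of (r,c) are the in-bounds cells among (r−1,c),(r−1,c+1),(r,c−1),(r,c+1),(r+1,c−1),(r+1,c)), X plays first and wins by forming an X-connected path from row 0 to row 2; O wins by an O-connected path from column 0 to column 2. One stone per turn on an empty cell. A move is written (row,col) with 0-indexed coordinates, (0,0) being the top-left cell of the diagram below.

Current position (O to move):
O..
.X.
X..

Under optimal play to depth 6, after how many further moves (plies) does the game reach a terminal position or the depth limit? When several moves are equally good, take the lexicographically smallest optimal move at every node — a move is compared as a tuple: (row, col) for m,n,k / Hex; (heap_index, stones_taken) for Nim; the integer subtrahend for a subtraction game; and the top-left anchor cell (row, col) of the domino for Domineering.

PV length from [O../.X./X..]: 2 plies

p1 O@[O../.X./X..]: (0,1)[OO./.X./X..]-1* (0,2)[O.O/.X./X..]-1 (1,0)[O../OX./X..]-1 (1,2)[O../.XO/X..]-1 (2,1)[O../.X./XO.]-1 (2,2)[O../.X./X.O]-1
p2 X@[OO./.X./X..]: (0,2)[OOX/.X./X..]+1* (1,0)[OO./XX./X..]-1 (1,2)[OO./.XX/X..]-1 (2,1)[OO./.X./XX.]-1 (2,2)[OO./.X./X.X]-1
p3 O@[OOX/.X./X..] terminal -1; root [O../.X./X..] d6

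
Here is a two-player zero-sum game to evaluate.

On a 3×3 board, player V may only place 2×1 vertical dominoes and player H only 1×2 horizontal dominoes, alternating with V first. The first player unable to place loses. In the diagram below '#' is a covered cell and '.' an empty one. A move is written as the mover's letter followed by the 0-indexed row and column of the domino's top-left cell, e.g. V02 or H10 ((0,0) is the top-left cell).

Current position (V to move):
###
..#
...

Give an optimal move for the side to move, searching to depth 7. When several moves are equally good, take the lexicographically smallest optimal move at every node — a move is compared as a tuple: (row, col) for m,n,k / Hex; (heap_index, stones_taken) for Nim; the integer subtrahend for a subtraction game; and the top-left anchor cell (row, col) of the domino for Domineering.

V's best at [###/..#/...]: V11

[###/..#/...] V move#1: V10:-1/###/#.#/#.., V11:+1/###/.##/.#.*
[###/.##/.#.] end (terminal -1, H#2); searched ###/..#/... to 7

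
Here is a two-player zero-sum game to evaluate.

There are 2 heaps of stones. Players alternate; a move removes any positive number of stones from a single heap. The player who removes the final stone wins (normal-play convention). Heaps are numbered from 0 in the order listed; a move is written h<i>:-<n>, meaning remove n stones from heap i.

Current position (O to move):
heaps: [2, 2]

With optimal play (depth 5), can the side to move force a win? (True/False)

[(2,2)] O move#1: h0:-1:-1/(1,2)*, h0:-2:-1/(0,2), h1:-1:-1/(2,1), h1:-2:-1/(2,0)
[(1,2)] X move#2: h0:-1:-1/(0,2), h1:-1:+1/(1,1)*, h1:-2:-1/(1,0)
[(1,1)] O move#3: h0:-1:-1/(0,1)*, h1:-1:-1/(1,0)
[(0,1)] X move#4: h1:-1:+1/(0,0)*
[(0,0)] end (terminal -1, O#5); searched (2,2) to 5

O winning at [(2,2)]: False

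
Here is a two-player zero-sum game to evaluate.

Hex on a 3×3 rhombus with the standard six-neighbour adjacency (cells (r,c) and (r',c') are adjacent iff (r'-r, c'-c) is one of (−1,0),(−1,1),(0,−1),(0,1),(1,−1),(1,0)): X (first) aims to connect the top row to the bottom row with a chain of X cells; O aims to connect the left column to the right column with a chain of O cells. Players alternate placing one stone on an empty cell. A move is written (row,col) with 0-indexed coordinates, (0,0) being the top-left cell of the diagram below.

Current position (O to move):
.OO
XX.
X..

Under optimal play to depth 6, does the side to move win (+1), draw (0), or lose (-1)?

p1 O@[.OO/XX./X..]: (0,0)[OOO/XX./X..]+1* (1,2)[.OO/XXO/X..]-1 (2,1)[.OO/XX./XO.]-1 (2,2)[.OO/XX./X.O]-1
p2 X@[OOO/XX./X..] terminal -1; root [.OO/XX./X..] d6

value(.OO/XX./X.., O) = +1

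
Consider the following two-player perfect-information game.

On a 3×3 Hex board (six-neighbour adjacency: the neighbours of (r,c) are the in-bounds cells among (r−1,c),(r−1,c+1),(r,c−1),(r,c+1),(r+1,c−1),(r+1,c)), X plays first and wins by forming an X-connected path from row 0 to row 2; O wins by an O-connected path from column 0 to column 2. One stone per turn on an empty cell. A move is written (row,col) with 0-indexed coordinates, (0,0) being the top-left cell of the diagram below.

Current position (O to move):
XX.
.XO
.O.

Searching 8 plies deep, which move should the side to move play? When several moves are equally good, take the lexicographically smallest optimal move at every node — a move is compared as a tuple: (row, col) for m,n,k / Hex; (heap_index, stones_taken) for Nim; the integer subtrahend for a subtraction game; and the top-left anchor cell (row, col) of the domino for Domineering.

p1 O@[XX./.XO/.O.]: (0,2)[XXO/.XO/.O.]-1 (1,0)[XX./OXO/.O.]-1 (2,0)[XX./.XO/OO.]+1* (2,2)[XX./.XO/.OO]-1
p2 X@[XX./.XO/OO.] terminal -1; root [XX./.XO/.O.] d8

O's best at [XX./.XO/.O.]: (2,0)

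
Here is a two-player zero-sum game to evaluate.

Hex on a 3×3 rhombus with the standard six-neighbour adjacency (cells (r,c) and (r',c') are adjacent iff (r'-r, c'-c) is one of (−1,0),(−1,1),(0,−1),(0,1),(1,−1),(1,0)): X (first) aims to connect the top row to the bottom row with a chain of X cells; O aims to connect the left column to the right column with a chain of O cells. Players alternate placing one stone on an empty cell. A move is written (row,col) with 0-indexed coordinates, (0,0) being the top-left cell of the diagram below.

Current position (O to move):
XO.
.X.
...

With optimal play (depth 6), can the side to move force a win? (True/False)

O winning at [XO./.X./...]: False

p1 O@[XO./.X./...]: (0,2)[XOO/.X./...]-1* (1,0)[XO./OX./...]-1 (1,2)[XO./.XO/...]-1 (2,0)[XO./.X./O..]-1 (2,1)[XO./.X./.O.]-1 (2,2)[XO./.X./..O]-1
p2 X@[XOO/.X./...]: (1,0)[XOO/XX./...]+1* (1,2)[XOO/.XX/...]-1 (2,0)[XOO/.X./X..]-1 (2,1)[XOO/.X./.X.]-1 (2,2)[XOO/.X./..X]-1
p3 O@[XOO/XX./...]: (1,2)[XOO/XXO/...]-1* (2,0)[XOO/XX./O..]-1 (2,1)[XOO/XX./.O.]-1 (2,2)[XOO/XX./..O]-1
p4 X@[XOO/XXO/...]: (2,0)[XOO/XXO/X..]+1* (2,1)[XOO/XXO/.X.]+1 (2,2)[XOO/XXO/..X]+1
p5 O@[XOO/XXO/X..] terminal -1; root [XO./.X./...] d6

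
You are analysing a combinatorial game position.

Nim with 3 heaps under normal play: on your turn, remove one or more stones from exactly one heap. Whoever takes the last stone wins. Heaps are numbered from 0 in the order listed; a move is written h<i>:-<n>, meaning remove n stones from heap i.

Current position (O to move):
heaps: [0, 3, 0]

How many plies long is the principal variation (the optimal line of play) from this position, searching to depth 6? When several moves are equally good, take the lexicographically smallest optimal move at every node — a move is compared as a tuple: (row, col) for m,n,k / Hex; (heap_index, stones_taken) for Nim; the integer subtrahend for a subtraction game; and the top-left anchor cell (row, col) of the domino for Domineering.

PV length from [(0,3,0)]: 1 ply

ply 1, O at (0,3,0) | h1:-1=-1→(0,2,0); h1:-2=-1→(0,1,0); h1:-3=+1→(0,0,0)*
ply 2: (0,0,0) is terminal -1 (X); from (0,3,0) depth 6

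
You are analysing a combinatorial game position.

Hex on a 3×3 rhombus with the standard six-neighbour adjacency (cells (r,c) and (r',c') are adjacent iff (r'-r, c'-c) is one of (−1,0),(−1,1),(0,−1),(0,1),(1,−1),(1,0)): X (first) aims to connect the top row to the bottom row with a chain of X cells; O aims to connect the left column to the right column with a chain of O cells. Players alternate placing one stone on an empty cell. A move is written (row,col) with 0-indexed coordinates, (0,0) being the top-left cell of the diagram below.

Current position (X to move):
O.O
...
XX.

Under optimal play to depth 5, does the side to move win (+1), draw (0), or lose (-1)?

value(O.O/.../XX., X) = +1

ply 1, X at O.O/.../XX. | (0,1)=+1→OXO/.../XX.*; (1,0)=-1→O.O/X../XX.; (1,1)=-1→O.O/.X./XX.; (1,2)=-1→O.O/..X/XX.; (2,2)=-1→O.O/.../XXX
ply 2, O at OXO/.../XX. | (1,0)=-1→OXO/O../XX.*; (1,1)=-1→OXO/.O./XX.; (1,2)=-1→OXO/..O/XX.; (2,2)=-1→OXO/.../XXO
ply 3, X at OXO/O../XX. | (1,1)=+1→OXO/OX./XX.*; (1,2)=-1→OXO/O.X/XX.; (2,2)=-1→OXO/O../XXX
ply 4: OXO/OX./XX. is terminal -1 (O); from O.O/.../XX. depth 5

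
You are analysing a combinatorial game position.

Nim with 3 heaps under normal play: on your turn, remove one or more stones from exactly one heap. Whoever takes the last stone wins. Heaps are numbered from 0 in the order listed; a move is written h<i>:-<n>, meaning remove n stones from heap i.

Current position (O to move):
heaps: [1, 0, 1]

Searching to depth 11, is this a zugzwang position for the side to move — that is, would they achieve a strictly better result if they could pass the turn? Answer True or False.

zugzwang((1,0,1), O) = True

ply 1, O at (1,0,1) | h0:-1=-1→(0,0,1)*; h2:-1=-1→(1,0,0)
ply 2, X at (0,0,1) | h2:-1=+1→(0,0,0)*
ply 3: (0,0,0) is terminal -1 (O); from (1,0,1) depth 11
pass branch (X moves first from the same position):
  | ply 1, X at (1,0,1) | h0:-1=-1→(0,0,1)*; h2:-1=-1→(1,0,0)
  | ply 2, O at (0,0,1) | h2:-1=+1→(0,0,0)*
  | ply 3: (0,0,0) is terminal -1 (X); from (1,0,1) depth 11
O moving scores -1; O passing scores +1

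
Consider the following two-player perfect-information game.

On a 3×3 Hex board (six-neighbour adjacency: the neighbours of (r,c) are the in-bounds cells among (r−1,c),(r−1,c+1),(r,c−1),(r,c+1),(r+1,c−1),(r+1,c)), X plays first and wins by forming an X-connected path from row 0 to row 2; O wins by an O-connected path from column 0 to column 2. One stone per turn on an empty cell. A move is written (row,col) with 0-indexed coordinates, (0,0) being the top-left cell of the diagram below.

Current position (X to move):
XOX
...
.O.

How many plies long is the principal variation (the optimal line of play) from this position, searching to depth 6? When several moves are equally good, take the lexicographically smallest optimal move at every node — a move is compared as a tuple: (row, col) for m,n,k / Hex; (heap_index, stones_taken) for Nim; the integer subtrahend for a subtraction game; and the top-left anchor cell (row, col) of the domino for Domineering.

PV length from [XOX/.../.O.]: 5 plies

ply 1, X at XOX/.../.O. | (1,0)=-1→XOX/X../.O.; (1,1)=-1→XOX/.X./.O.; (1,2)=+1→XOX/..X/.O.*; (2,0)=+1→XOX/.../XO.; (2,2)=+1→XOX/.../.OX
ply 2, O at XOX/..X/.O. | (1,0)=-1→XOX/O.X/.O.*; (1,1)=-1→XOX/.OX/.O.; (2,0)=-1→XOX/..X/OO.; (2,2)=-1→XOX/..X/.OO
ply 3, X at XOX/O.X/.O. | (1,1)=+1→XOX/OXX/.O.*; (2,0)=+1→XOX/O.X/XO.; (2,2)=+1→XOX/O.X/.OX
ply 4, O at XOX/OXX/.O. | (2,0)=-1→XOX/OXX/OO.*; (2,2)=-1→XOX/OXX/.OO
ply 5, X at XOX/OXX/OO. | (2,2)=+1→XOX/OXX/OOX*
ply 6: XOX/OXX/OOX is terminal -1 (O); from XOX/.../.O. depth 6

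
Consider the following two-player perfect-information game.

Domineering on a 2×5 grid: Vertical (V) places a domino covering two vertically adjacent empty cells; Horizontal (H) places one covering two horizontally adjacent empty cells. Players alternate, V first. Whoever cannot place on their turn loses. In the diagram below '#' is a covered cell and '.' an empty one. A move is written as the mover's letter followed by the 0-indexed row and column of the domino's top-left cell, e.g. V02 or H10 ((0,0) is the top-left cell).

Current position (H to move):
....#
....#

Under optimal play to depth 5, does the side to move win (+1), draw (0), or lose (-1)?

value(....#/....#, H) = +1

[....#/....#] H move#1: H00:-1/##..#/....#, H01:+1/.##.#/....#*, H02:-1/..###/....#, H10:-1/....#/##..#, H11:+1/....#/.##.#, H12:-1/....#/..###
[.##.#/....#] V move#2: V00:-1/###.#/#...#*, V03:-1/.####/...##
[###.#/#...#] H move#3: H11:-1/###.#/###.#, H12:+1/###.#/#.###*
[###.#/#.###] end (terminal -1, V#4); searched ....#/....# to 5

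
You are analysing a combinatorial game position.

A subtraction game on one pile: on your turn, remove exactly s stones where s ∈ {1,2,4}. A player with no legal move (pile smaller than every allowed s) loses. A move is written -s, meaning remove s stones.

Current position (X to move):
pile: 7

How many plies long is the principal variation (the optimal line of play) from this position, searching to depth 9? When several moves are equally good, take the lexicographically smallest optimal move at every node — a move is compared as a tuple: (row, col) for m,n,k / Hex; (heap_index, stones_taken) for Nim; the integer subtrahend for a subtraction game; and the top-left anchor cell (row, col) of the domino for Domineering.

p1 X@[7]: -1[6]+1* -2[5]-1 -4[3]+1
p2 O@[6]: -1[5]-1* -2[4]-1 -4[2]-1
p3 X@[5]: -1[4]-1 -2[3]+1* -4[1]-1
p4 O@[3]: -1[2]-1* -2[1]-1
p5 X@[2]: -1[1]-1 -2[0]+1*
p6 O@[0] terminal -1; root [7] d9

PV length from [7]: 5 plies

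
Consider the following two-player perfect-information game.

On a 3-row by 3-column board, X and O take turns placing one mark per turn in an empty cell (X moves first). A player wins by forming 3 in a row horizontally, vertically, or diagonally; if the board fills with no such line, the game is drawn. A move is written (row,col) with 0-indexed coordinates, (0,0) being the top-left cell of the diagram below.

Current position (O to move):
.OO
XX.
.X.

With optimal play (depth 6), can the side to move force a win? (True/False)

O winning at [.OO/XX./.X.]: True

p1 O@[.OO/XX./.X.]: (0,0)[OOO/XX./.X.]+1* (1,2)[.OO/XXO/.X.]+1 (2,0)[.OO/XX./OX.]-1 (2,2)[.OO/XX./.XO]-1
p2 X@[OOO/XX./.X.] terminal -1; root [.OO/XX./.X.] d6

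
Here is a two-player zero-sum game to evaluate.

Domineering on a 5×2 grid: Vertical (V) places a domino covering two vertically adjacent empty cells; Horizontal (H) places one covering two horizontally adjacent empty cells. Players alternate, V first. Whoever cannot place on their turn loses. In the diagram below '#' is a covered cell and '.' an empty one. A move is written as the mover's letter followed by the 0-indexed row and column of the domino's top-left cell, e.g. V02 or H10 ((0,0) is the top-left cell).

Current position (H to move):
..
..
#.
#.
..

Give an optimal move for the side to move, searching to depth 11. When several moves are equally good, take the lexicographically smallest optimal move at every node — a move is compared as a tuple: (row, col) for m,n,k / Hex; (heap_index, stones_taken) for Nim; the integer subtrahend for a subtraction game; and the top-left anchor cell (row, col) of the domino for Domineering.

[../../#./#./..] H move#1: H00:+1/##/../#./#./..*, H10:+1/../##/#./#./.., H40:-1/../../#./#./##
[##/../#./#./..] V move#2: V11:-1/##/.#/##/#./..*, V21:-1/##/../##/##/.., V31:-1/##/../#./##/.#
[##/.#/##/#./..] H move#3: H40:+1/##/.#/##/#./##*
[##/.#/##/#./##] end (terminal -1, V#4); searched ../../#./#./.. to 11

H's best at [../../#./#./..]: H00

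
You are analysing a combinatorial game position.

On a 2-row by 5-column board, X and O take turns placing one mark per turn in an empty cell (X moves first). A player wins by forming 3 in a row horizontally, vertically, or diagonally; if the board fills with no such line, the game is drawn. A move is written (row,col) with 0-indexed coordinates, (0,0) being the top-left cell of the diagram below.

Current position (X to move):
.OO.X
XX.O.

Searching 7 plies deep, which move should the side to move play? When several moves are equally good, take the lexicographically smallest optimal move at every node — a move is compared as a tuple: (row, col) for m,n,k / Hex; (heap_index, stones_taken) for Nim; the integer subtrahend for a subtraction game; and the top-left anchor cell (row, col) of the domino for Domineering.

[.OO.X/XX.O.] X move#1: (0,0):-1/XOO.X/XX.O., (0,3):-1/.OOXX/XX.O., (1,2):+1/.OO.X/XXXO.*, (1,4):-1/.OO.X/XX.OX
[.OO.X/XXXO.] end (terminal -1, O#2); searched .OO.X/XX.O. to 7

X's best at [.OO.X/XX.O.]: (1,2)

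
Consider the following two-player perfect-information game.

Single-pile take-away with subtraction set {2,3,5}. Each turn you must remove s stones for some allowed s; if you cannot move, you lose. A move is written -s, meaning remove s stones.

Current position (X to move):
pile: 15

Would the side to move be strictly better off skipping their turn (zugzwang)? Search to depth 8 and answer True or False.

p1 X@[15]: -2[13]-1* -3[12]-1 -5[10]-1
p2 O@[13]: -2[11]-1 -3[10]-1 -5[8]+1*
p3 X@[8]: -2[6]-1* -3[5]-1 -5[3]-1
p4 O@[6]: -2[4]-1 -3[3]-1 -5[1]+1*
p5 X@[1] terminal -1; root [15] d8
if X skipped the turn, O would face:
~ p1 O@[15]: -2[13]-1* -3[12]-1 -5[10]-1
~ p2 X@[13]: -2[11]-1 -3[10]-1 -5[8]+1*
~ p3 O@[8]: -2[6]-1* -3[5]-1 -5[3]-1
~ p4 X@[6]: -2[4]-1 -3[3]-1 -5[1]+1*
~ p5 O@[1] terminal -1; root [15] d8
compare (X): move=-1 vs pass=+1

zugzwang(15, X) = True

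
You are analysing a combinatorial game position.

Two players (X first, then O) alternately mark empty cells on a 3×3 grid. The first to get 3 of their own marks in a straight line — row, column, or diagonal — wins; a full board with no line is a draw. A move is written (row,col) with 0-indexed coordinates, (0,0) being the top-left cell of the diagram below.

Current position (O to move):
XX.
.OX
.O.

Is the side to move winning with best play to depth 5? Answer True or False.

O winning at [XX./.OX/.O.]: False

ply 1, O at XX./.OX/.O. | (0,2)=+0→XXO/.OX/.O.*; (1,0)=-1→XX./OOX/.O.; (2,0)=-1→XX./.OX/OO.; (2,2)=-1→XX./.OX/.OO
ply 2, X at XXO/.OX/.O. | (1,0)=-1→XXO/XOX/.O.; (2,0)=+0→XXO/.OX/XO.*; (2,2)=-1→XXO/.OX/.OX
ply 3, O at XXO/.OX/XO. | (1,0)=+0→XXO/OOX/XO.*; (2,2)=-1→XXO/.OX/XOO
ply 4, X at XXO/OOX/XO. | (2,2)=+0→XXO/OOX/XOX*
ply 5: XXO/OOX/XOX is terminal +0 (O); from XX./.OX/.O. depth 5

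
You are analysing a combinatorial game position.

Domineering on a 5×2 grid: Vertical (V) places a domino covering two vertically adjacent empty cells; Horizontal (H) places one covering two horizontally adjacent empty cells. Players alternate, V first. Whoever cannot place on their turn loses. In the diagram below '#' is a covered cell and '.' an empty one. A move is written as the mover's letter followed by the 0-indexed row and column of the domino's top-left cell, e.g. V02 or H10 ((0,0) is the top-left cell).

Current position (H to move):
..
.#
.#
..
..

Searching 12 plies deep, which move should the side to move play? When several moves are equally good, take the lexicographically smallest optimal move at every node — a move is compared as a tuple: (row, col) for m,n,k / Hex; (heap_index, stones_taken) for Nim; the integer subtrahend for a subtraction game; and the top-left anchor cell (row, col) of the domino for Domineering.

H's best at [../.#/.#/../..]: H30

[../.#/.#/../..] H move#1: H00:-1/##/.#/.#/../.., H30:+1/../.#/.#/##/..*, H40:+1/../.#/.#/../##
[../.#/.#/##/..] V move#2: V00:-1/#./##/.#/##/..*, V10:-1/../##/##/##/..
[#./##/.#/##/..] H move#3: H40:+1/#./##/.#/##/##*
[#./##/.#/##/##] end (terminal -1, V#4); searched ../.#/.#/../.. to 12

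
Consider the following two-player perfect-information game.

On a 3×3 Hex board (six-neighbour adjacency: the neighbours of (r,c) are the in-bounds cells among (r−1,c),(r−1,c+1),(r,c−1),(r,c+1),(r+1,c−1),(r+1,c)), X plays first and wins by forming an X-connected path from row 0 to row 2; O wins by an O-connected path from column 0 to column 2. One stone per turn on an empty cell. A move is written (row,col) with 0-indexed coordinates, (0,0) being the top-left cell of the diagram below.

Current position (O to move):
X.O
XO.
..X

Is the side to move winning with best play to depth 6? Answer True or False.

O winning at [X.O/XO./..X]: True

[X.O/XO./..X] O move#1: (0,1):-1/XOO/XO./..X, (1,2):-1/X.O/XOO/..X, (2,0):+1/X.O/XO./O.X*, (2,1):-1/X.O/XO./.OX
[X.O/XO./O.X] end (terminal -1, X#2); searched X.O/XO./..X to 6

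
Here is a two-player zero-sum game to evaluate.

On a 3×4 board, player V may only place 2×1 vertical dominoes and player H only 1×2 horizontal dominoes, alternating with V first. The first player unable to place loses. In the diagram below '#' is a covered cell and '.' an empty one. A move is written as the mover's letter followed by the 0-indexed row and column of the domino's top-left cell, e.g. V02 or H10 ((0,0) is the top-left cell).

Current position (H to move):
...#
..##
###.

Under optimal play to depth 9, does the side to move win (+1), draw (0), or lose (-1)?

[...#/..##/###.] H move#1: H00:+1/##.#/..##/###.*, H01:-1/.###/..##/###., H10:+1/...#/####/###.
[##.#/..##/###.] end (terminal -1, V#2); searched ...#/..##/###. to 9

value(...#/..##/###., H) = +1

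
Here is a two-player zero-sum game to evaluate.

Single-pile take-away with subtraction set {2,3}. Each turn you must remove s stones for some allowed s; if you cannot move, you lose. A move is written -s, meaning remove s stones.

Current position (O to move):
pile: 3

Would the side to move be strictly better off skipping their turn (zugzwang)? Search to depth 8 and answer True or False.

zugzwang(3, O) = False

p1 O@[3]: -2[1]+1* -3[0]+1
p2 X@[1] terminal -1; root [3] d8
pass branch (X moves first from the same position):
  | p1 X@[3]: -2[1]+1* -3[0]+1
  | p2 O@[1] terminal -1; root [3] d8
O moving scores +1; O passing scores -1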